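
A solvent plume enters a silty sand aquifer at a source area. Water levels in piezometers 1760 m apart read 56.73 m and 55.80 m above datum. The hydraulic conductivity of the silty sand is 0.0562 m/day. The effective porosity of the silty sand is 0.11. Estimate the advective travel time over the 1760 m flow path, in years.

17800

Hydraulic gradient i = (56.73 − 55.80) / 1760 = 0.93 / 1760 = 0.0005284.
Darcy flux q = K · i = 0.05620 × 0.0005284 = 2.970e-05 m/day.
Seepage velocity v = q / n_e = 2.970e-05 / 0.11 = 0.0002700 m/day.
Travel time t = L / v = 1760 / 0.0002700 = 6.519e+06 days = 17849 years.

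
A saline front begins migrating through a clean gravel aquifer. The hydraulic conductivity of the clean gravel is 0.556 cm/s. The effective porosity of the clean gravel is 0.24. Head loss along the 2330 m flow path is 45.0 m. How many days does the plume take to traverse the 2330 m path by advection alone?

60.3

Convert K: 0.556 cm/s × 864 = 480.4 m/day.
Hydraulic gradient i = Δh / L = 45.0 / 2330 = 0.01931.
Darcy flux q = K · i = 480.4 × 0.01931 = 9.278 m/day.
Seepage velocity v = q / n_e = 9.278 / 0.24 = 38.66 m/day.
Travel time t = L / v = 2330 / 38.66 = 60.27 days.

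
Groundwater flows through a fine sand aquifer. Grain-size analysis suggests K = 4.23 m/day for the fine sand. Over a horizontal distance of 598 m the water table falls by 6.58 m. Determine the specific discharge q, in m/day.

0.0465

Hydraulic gradient i = Δh / L = 6.58 / 598 = 0.01100.
Specific discharge q = K · i = 4.230 × 0.01100 = 0.04654 m/day.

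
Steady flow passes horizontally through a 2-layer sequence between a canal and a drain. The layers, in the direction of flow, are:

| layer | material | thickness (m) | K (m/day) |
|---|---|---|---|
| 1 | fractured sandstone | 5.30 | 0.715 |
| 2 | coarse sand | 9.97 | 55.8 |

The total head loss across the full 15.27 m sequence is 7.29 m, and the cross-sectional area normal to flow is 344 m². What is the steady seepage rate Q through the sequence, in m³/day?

330

Flow is perpendicular to layering, so the layers act in series and the equivalent K is the thickness-weighted harmonic mean.
Total thickness L = 5.30 + 9.97 = 15.27 m.
Σ(b_i/K_i) = 5.30/0.715 + 9.97/55.8 = 7.591 d.
K_eq = L / Σ(b_i/K_i) = 15.27 / 7.591 = 2.012 m/day.
Q = K_eq · A · (Δh/L) = 2.012 × 344 × (7.29/15.27) = 330.3 m³/day.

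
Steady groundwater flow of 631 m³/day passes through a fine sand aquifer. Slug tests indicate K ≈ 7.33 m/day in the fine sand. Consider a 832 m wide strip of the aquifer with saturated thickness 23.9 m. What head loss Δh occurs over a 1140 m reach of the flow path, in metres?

4.94

Cross-sectional area A = 832 × 23.9 = 19885 m².
From Q = K·A·i, i = Q / (K·A) = 631 / (7.330 × 19885) = 0.004329.
Head loss Δh = i · L = 0.004329 × 1140 = 4.935 m.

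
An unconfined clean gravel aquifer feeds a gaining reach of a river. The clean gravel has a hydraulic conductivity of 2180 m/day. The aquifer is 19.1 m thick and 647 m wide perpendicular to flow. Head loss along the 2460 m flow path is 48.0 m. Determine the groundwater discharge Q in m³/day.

526000

Cross-sectional area A = 647 × 19.1 = 12358 m².
Hydraulic gradient i = Δh / L = 48.0 / 2460 = 0.01951.
Darcy's law: Q = K · A · i = 2180 × 12358 × 0.01951 = 5.257e+05 m³/day.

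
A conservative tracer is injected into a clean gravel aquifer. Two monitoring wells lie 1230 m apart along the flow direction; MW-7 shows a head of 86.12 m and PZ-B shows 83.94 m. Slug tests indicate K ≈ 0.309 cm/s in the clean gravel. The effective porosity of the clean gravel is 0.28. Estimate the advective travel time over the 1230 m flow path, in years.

Convert K: 0.309 cm/s × 864 = 267.0 m/day.
Hydraulic gradient i = (86.12 − 83.94) / 1230 = 2.18 / 1230 = 0.001772.
Darcy flux q = K · i = 267.0 × 0.001772 = 0.4732 m/day.
Seepage velocity v = q / n_e = 0.4732 / 0.28 = 1.690 m/day.
Travel time t = L / v = 1230 / 1.690 = 727.8 days = 1.993 years.

1.99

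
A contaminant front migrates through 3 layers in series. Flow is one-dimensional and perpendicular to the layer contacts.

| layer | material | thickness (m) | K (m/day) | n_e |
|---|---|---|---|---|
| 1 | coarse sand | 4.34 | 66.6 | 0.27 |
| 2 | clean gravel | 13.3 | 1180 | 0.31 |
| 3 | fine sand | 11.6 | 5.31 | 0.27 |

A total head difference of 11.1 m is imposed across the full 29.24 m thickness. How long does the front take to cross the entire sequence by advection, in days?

With flow normal to the layers, continuity requires the same specific discharge q through every layer.
Σ(b_i/K_i) = 4.34/66.6 + 13.3/1180 + 11.6/5.31 = 2.261 d.
q = Δh / Σ(b_i/K_i) = 11.1 / 2.261 = 4.909 m/day.
In each layer the seepage velocity is v_i = q/n_i, so the layer transit time is t_i = b_i·n_i / q:
  layer 1 (coarse sand): t_1 = 4.34 × 0.27 / 4.909 = 0.2387 d
  layer 2 (clean gravel): t_2 = 13.3 × 0.31 / 4.909 = 0.8398 d
  layer 3 (fine sand): t_3 = 11.6 × 0.27 / 4.909 = 0.6380 d
Total t = Σ t_i = 1.716 days.

1.72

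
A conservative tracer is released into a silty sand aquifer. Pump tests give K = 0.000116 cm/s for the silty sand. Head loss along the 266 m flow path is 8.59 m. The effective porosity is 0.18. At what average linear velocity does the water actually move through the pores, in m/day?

Convert K: 0.000116 cm/s × 864 = 0.1002 m/day.
Hydraulic gradient i = Δh / L = 8.59 / 266 = 0.03229.
Darcy flux q = K · i = 0.1002 × 0.03229 = 0.003237 m/day.
Seepage velocity v = q / n_e = 0.003237 / 0.18 = 0.01798 m/day.

0.0180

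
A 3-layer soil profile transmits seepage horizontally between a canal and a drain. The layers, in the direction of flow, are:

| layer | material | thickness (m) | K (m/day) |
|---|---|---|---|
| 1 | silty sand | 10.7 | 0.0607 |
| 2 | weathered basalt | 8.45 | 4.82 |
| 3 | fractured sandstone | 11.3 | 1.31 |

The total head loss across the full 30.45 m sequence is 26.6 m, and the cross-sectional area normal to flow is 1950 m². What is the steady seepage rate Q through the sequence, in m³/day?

278

Flow is perpendicular to layering, so the layers act in series and the equivalent K is the thickness-weighted harmonic mean.
Total thickness L = 10.7 + 8.45 + 11.3 = 30.45 m.
Σ(b_i/K_i) = 10.7/0.0607 + 8.45/4.82 + 11.3/1.31 = 186.7 d.
K_eq = L / Σ(b_i/K_i) = 30.45 / 186.7 = 0.1631 m/day.
Q = K_eq · A · (Δh/L) = 0.1631 × 1950 × (26.6/30.45) = 277.9 m³/day.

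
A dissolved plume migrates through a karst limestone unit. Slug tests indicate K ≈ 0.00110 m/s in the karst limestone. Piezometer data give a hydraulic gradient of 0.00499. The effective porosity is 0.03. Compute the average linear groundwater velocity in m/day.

Convert K: 0.00110 m/s × 86400 = 95.04 m/day.
Hydraulic gradient i = 0.00499.
Darcy flux q = K · i = 95.04 × 0.004990 = 0.4742 m/day.
Seepage velocity v = q / n_e = 0.4742 / 0.03 = 15.81 m/day.

15.8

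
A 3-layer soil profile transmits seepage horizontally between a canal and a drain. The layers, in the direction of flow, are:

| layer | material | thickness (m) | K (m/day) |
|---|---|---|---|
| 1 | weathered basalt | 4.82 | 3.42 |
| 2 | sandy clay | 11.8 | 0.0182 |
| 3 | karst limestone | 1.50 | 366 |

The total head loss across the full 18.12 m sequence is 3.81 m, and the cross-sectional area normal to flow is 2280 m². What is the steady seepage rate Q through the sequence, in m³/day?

Flow is perpendicular to layering, so the layers act in series and the equivalent K is the thickness-weighted harmonic mean.
Total thickness L = 4.82 + 11.8 + 1.50 = 18.12 m.
Σ(b_i/K_i) = 4.82/3.42 + 11.8/0.0182 + 1.50/366 = 649.8 d.
K_eq = L / Σ(b_i/K_i) = 18.12 / 649.8 = 0.02789 m/day.
Q = K_eq · A · (Δh/L) = 0.02789 × 2280 × (3.81/18.12) = 13.37 m³/day.

13.4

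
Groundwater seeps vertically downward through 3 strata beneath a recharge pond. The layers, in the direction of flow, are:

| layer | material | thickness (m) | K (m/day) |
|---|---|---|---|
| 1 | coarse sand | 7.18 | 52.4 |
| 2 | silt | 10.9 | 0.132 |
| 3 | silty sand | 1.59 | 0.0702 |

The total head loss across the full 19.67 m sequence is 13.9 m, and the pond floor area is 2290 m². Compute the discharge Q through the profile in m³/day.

Flow is perpendicular to layering, so the layers act in series and the equivalent K is the thickness-weighted harmonic mean.
Total thickness L = 7.18 + 10.9 + 1.59 = 19.67 m.
Σ(b_i/K_i) = 7.18/52.4 + 10.9/0.132 + 1.59/0.0702 = 105.4 d.
K_eq = L / Σ(b_i/K_i) = 19.67 / 105.4 = 0.1867 m/day.
Q = K_eq · A · (Δh/L) = 0.1867 × 2290 × (13.9/19.67) = 302.1 m³/day.

302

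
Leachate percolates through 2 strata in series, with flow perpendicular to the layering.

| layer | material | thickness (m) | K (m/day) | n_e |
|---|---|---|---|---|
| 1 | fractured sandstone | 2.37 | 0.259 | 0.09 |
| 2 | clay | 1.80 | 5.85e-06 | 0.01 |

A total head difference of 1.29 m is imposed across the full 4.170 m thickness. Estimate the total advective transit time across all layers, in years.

With flow normal to the layers, continuity requires the same specific discharge q through every layer.
Σ(b_i/K_i) = 2.37/0.259 + 1.80/5.85e-06 = 3.077e+05 d.
q = Δh / Σ(b_i/K_i) = 1.29 / 3.077e+05 = 4.192e-06 m/day.
In each layer the seepage velocity is v_i = q/n_i, so the layer transit time is t_i = b_i·n_i / q:
  layer 1 (fractured sandstone): t_1 = 2.37 × 0.09 / 4.192e-06 = 50878 d
  layer 2 (clay): t_2 = 1.80 × 0.01 / 4.192e-06 = 4294 d
Total t = Σ t_i = 55172 days = 151.1 years.

151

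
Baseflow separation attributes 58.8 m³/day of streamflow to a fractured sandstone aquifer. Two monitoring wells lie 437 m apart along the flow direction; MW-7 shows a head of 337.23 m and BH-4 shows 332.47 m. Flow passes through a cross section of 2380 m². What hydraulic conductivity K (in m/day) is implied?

Hydraulic gradient i = (337.23 − 332.47) / 437 = 4.76 / 437 = 0.01089.
From Q = K·A·i, K = Q / (A·i) = 58.8 / (2380 × 0.01089) = 2.268 m/day.

2.27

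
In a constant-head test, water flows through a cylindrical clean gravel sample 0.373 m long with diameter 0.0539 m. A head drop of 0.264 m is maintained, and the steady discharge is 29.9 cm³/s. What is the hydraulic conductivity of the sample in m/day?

1600

Cross-sectional area A = π·(d/2)² = π × (0.0539/2)² = 0.002282 m².
Convert discharge: 29.9 cm³/s = 2.990e-05 m³/s.
Darcy's law rearranged: K = Q·L / (A·Δh) = 2.990e-05 × 0.373 / (0.002282 × 0.264) = 0.01851 m/s = 1600 m/day.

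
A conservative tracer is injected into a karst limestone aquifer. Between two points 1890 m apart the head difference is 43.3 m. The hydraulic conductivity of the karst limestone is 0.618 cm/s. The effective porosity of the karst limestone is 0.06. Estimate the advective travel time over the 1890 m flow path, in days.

9.27

Convert K: 0.618 cm/s × 864 = 534.0 m/day.
Hydraulic gradient i = Δh / L = 43.3 / 1890 = 0.02291.
Darcy flux q = K · i = 534.0 × 0.02291 = 12.23 m/day.
Seepage velocity v = q / n_e = 12.23 / 0.06 = 203.9 m/day.
Travel time t = L / v = 1890 / 203.9 = 9.270 days.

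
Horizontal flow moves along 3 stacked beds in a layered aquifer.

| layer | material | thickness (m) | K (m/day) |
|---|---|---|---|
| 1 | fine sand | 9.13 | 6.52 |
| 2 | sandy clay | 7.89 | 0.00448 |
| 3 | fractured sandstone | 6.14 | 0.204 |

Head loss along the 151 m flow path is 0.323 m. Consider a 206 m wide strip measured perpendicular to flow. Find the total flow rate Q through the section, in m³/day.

26.8

Flow is parallel to layering, so each bed carries its own Darcy discharge and the transmissivities add.
Σ(K_i·b_i) = 6.52×9.13 + 0.00448×7.89 + 0.204×6.14 = 60.82 m²/day.
Hydraulic gradient i = Δh / L = 0.323 / 151 = 0.002139.
Q = Σ(K_i·b_i) · W · i = 60.82 × 206 × 0.002139 = 26.80 m³/day.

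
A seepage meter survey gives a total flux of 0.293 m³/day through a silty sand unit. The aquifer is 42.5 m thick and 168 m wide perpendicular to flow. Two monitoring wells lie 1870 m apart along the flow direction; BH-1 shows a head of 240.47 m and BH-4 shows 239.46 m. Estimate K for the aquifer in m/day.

0.0760

Cross-sectional area A = 168 × 42.5 = 7140 m².
Hydraulic gradient i = (240.47 − 239.46) / 1870 = 1.01 / 1870 = 0.0005401.
From Q = K·A·i, K = Q / (A·i) = 0.293 / (7140 × 0.0005401) = 0.07598 m/day.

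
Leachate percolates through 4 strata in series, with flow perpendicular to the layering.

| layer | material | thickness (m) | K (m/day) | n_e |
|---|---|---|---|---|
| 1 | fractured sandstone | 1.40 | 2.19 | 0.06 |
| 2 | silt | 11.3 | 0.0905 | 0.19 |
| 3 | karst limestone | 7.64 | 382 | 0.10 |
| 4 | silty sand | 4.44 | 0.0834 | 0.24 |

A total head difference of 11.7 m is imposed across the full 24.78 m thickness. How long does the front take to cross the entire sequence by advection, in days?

62.0

With flow normal to the layers, continuity requires the same specific discharge q through every layer.
Σ(b_i/K_i) = 1.40/2.19 + 11.3/0.0905 + 7.64/382 + 4.44/0.0834 = 178.8 d.
q = Δh / Σ(b_i/K_i) = 11.7 / 178.8 = 0.06545 m/day.
In each layer the seepage velocity is v_i = q/n_i, so the layer transit time is t_i = b_i·n_i / q:
  layer 1 (fractured sandstone): t_1 = 1.40 × 0.06 / 0.06545 = 1.283 d
  layer 2 (silt): t_2 = 11.3 × 0.19 / 0.06545 = 32.80 d
  layer 3 (karst limestone): t_3 = 7.64 × 0.10 / 0.06545 = 11.67 d
  layer 4 (silty sand): t_4 = 4.44 × 0.24 / 0.06545 = 16.28 d
Total t = Σ t_i = 62.04 days.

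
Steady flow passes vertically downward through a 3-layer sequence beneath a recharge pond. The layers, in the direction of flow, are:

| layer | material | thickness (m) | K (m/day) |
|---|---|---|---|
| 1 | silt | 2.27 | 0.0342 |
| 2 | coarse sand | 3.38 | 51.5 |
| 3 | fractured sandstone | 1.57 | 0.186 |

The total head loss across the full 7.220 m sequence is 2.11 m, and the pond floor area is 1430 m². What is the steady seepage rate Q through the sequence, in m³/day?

Flow is perpendicular to layering, so the layers act in series and the equivalent K is the thickness-weighted harmonic mean.
Total thickness L = 2.27 + 3.38 + 1.57 = 7.220 m.
Σ(b_i/K_i) = 2.27/0.0342 + 3.38/51.5 + 1.57/0.186 = 74.88 d.
K_eq = L / Σ(b_i/K_i) = 7.220 / 74.88 = 0.09642 m/day.
Q = K_eq · A · (Δh/L) = 0.09642 × 1430 × (2.11/7.220) = 40.29 m³/day.

40.3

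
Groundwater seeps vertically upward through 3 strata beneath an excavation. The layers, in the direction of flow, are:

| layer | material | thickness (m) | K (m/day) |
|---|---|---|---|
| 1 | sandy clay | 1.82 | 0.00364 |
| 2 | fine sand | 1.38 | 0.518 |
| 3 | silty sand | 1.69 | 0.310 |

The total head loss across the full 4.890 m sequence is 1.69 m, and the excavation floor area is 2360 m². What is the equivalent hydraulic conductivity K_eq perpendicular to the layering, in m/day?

0.00962

Flow is perpendicular to layering, so the layers act in series and the equivalent K is the thickness-weighted harmonic mean.
Total thickness L = 1.82 + 1.38 + 1.69 = 4.890 m.
Σ(b_i/K_i) = 1.82/0.00364 + 1.38/0.518 + 1.69/0.310 = 508.1 d.
K_eq = L / Σ(b_i/K_i) = 4.890 / 508.1 = 0.009624 m/day.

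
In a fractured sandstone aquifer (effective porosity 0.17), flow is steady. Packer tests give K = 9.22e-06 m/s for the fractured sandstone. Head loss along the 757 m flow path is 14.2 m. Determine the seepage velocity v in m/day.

Convert K: 9.22e-06 m/s × 86400 = 0.7966 m/day.
Hydraulic gradient i = Δh / L = 14.2 / 757 = 0.01876.
Darcy flux q = K · i = 0.7966 × 0.01876 = 0.01494 m/day.
Seepage velocity v = q / n_e = 0.01494 / 0.17 = 0.08790 m/day.

0.0879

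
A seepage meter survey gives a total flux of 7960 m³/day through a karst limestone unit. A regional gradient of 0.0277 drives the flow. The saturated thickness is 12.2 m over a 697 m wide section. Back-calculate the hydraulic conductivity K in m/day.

Cross-sectional area A = 697 × 12.2 = 8503 m².
Hydraulic gradient i = 0.0277.
From Q = K·A·i, K = Q / (A·i) = 7960 / (8503 × 0.02770) = 33.79 m/day.

33.8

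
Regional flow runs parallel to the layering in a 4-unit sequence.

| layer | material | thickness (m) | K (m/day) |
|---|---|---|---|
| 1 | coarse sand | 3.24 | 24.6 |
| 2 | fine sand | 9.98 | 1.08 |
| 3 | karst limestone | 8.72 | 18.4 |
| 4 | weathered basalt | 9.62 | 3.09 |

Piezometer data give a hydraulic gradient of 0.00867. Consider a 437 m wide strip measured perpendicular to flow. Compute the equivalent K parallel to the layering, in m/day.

8.89

Flow is parallel to layering, so each bed carries its own Darcy discharge and the transmissivities add.
Σ(K_i·b_i) = 24.6×3.24 + 1.08×9.98 + 18.4×8.72 + 3.09×9.62 = 280.7 m²/day.
Total thickness b = 31.56 m, so K_eq = Σ(K_i·b_i)/b = 8.893 m/day.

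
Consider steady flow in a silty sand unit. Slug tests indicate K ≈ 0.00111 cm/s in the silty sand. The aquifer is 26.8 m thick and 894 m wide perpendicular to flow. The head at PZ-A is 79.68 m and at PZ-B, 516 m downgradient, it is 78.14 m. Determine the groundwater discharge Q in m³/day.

Convert K: 0.00111 cm/s × 864 = 0.9590 m/day.
Cross-sectional area A = 894 × 26.8 = 23959 m².
Hydraulic gradient i = (79.68 − 78.14) / 516 = 1.54 / 516 = 0.002984.
Darcy's law: Q = K · A · i = 0.9590 × 23959 × 0.002984 = 68.58 m³/day.

68.6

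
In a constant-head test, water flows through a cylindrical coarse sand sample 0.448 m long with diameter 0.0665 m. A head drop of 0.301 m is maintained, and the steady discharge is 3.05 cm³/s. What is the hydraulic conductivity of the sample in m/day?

113

Cross-sectional area A = π·(d/2)² = π × (0.0665/2)² = 0.003473 m².
Convert discharge: 3.05 cm³/s = 3.050e-06 m³/s.
Darcy's law rearranged: K = Q·L / (A·Δh) = 3.050e-06 × 0.448 / (0.003473 × 0.301) = 0.001307 m/s = 112.9 m/day.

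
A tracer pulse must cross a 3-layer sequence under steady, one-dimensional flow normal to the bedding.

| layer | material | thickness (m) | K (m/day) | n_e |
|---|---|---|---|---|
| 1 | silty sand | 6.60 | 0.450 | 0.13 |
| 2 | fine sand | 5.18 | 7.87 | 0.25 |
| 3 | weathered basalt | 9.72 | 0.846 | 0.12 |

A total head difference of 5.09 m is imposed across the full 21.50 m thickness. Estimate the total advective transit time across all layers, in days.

17.5

With flow normal to the layers, continuity requires the same specific discharge q through every layer.
Σ(b_i/K_i) = 6.60/0.450 + 5.18/7.87 + 9.72/0.846 = 26.81 d.
q = Δh / Σ(b_i/K_i) = 5.09 / 26.81 = 0.1898 m/day.
In each layer the seepage velocity is v_i = q/n_i, so the layer transit time is t_i = b_i·n_i / q:
  layer 1 (silty sand): t_1 = 6.60 × 0.13 / 0.1898 = 4.520 d
  layer 2 (fine sand): t_2 = 5.18 × 0.25 / 0.1898 = 6.822 d
  layer 3 (weathered basalt): t_3 = 9.72 × 0.12 / 0.1898 = 6.145 d
Total t = Σ t_i = 17.49 days.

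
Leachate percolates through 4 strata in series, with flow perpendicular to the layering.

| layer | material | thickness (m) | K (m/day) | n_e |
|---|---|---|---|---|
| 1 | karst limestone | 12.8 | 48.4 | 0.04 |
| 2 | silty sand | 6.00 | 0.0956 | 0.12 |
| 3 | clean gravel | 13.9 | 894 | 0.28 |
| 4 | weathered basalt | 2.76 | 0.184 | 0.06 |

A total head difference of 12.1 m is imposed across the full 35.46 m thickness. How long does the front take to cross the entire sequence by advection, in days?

34.1

With flow normal to the layers, continuity requires the same specific discharge q through every layer.
Σ(b_i/K_i) = 12.8/48.4 + 6.00/0.0956 + 13.9/894 + 2.76/0.184 = 78.04 d.
q = Δh / Σ(b_i/K_i) = 12.1 / 78.04 = 0.1550 m/day.
In each layer the seepage velocity is v_i = q/n_i, so the layer transit time is t_i = b_i·n_i / q:
  layer 1 (karst limestone): t_1 = 12.8 × 0.04 / 0.1550 = 3.302 d
  layer 2 (silty sand): t_2 = 6.00 × 0.12 / 0.1550 = 4.644 d
  layer 3 (clean gravel): t_3 = 13.9 × 0.28 / 0.1550 = 25.10 d
  layer 4 (weathered basalt): t_4 = 2.76 × 0.06 / 0.1550 = 1.068 d
Total t = Σ t_i = 34.12 days.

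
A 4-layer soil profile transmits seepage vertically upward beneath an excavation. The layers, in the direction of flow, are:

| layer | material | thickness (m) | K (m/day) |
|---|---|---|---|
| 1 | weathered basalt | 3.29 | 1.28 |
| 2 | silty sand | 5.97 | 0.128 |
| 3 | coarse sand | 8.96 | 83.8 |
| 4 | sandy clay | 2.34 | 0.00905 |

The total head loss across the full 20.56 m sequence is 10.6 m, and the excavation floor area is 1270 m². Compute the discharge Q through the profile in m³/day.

43.7

Flow is perpendicular to layering, so the layers act in series and the equivalent K is the thickness-weighted harmonic mean.
Total thickness L = 3.29 + 5.97 + 8.96 + 2.34 = 20.56 m.
Σ(b_i/K_i) = 3.29/1.28 + 5.97/0.128 + 8.96/83.8 + 2.34/0.00905 = 307.9 d.
K_eq = L / Σ(b_i/K_i) = 20.56 / 307.9 = 0.06678 m/day.
Q = K_eq · A · (Δh/L) = 0.06678 × 1270 × (10.6/20.56) = 43.72 m³/day.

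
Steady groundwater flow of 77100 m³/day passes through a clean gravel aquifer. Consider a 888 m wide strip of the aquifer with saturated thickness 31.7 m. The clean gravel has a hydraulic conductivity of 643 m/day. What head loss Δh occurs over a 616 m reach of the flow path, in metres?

Cross-sectional area A = 888 × 31.7 = 28150 m².
From Q = K·A·i, i = Q / (K·A) = 77100 / (643.0 × 28150) = 0.004260.
Head loss Δh = i · L = 0.004260 × 616 = 2.624 m.

2.62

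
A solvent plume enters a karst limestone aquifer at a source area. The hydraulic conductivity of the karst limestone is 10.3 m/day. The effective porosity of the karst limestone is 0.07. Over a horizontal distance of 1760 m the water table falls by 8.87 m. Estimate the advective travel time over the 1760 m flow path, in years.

6.50

Hydraulic gradient i = Δh / L = 8.87 / 1760 = 0.005040.
Darcy flux q = K · i = 10.30 × 0.005040 = 0.05191 m/day.
Seepage velocity v = q / n_e = 0.05191 / 0.07 = 0.7416 m/day.
Travel time t = L / v = 1760 / 0.7416 = 2373 days = 6.498 years.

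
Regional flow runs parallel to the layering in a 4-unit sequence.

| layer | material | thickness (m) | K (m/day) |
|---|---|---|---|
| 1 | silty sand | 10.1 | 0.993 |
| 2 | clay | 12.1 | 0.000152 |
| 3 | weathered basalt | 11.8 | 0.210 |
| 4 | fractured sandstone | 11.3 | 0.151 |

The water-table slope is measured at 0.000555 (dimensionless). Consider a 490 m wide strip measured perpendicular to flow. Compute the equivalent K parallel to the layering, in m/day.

0.314

Flow is parallel to layering, so each bed carries its own Darcy discharge and the transmissivities add.
Σ(K_i·b_i) = 0.993×10.1 + 0.000152×12.1 + 0.210×11.8 + 0.151×11.3 = 14.22 m²/day.
Total thickness b = 45.30 m, so K_eq = Σ(K_i·b_i)/b = 0.3138 m/day.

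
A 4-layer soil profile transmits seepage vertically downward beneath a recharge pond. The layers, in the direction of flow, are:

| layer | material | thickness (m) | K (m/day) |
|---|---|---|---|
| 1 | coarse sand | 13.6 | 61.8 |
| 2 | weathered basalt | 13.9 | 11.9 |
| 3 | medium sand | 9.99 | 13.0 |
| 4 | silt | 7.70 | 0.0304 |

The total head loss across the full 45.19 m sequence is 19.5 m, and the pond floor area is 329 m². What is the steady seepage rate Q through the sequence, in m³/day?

25.1

Flow is perpendicular to layering, so the layers act in series and the equivalent K is the thickness-weighted harmonic mean.
Total thickness L = 13.6 + 13.9 + 9.99 + 7.70 = 45.19 m.
Σ(b_i/K_i) = 13.6/61.8 + 13.9/11.9 + 9.99/13.0 + 7.70/0.0304 = 255.4 d.
K_eq = L / Σ(b_i/K_i) = 45.19 / 255.4 = 0.1769 m/day.
Q = K_eq · A · (Δh/L) = 0.1769 × 329 × (19.5/45.19) = 25.11 m³/day.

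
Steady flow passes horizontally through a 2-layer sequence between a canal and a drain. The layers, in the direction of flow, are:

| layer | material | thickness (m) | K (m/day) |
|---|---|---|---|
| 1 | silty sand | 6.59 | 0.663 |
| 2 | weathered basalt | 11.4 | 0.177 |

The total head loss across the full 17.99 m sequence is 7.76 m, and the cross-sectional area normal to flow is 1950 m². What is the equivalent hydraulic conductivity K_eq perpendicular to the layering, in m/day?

0.242

Flow is perpendicular to layering, so the layers act in series and the equivalent K is the thickness-weighted harmonic mean.
Total thickness L = 6.59 + 11.4 = 17.99 m.
Σ(b_i/K_i) = 6.59/0.663 + 11.4/0.177 = 74.35 d.
K_eq = L / Σ(b_i/K_i) = 17.99 / 74.35 = 0.2420 m/day.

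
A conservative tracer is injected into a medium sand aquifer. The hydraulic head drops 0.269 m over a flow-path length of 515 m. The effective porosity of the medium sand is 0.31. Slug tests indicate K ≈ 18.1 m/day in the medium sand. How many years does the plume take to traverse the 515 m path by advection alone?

Hydraulic gradient i = Δh / L = 0.269 / 515 = 0.0005223.
Darcy flux q = K · i = 18.10 × 0.0005223 = 0.009454 m/day.
Seepage velocity v = q / n_e = 0.009454 / 0.31 = 0.03050 m/day.
Travel time t = L / v = 515 / 0.03050 = 16887 days = 46.23 years.

46.2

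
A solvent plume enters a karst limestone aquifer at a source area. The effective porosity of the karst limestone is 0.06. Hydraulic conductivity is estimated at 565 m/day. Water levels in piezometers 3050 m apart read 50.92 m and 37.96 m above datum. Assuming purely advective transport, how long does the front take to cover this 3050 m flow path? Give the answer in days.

Hydraulic gradient i = (50.92 − 37.96) / 3050 = 12.96 / 3050 = 0.004249.
Darcy flux q = K · i = 565.0 × 0.004249 = 2.401 m/day.
Seepage velocity v = q / n_e = 2.401 / 0.06 = 40.01 m/day.
Travel time t = L / v = 3050 / 40.01 = 76.23 days.

76.2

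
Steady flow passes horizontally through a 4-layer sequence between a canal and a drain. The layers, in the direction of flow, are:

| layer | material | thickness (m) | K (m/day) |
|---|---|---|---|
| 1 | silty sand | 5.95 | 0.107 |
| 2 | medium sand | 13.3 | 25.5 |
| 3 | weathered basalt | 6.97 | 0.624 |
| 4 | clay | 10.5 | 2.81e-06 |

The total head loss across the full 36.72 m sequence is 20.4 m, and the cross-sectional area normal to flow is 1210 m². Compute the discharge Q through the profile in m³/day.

0.00661

Flow is perpendicular to layering, so the layers act in series and the equivalent K is the thickness-weighted harmonic mean.
Total thickness L = 5.95 + 13.3 + 6.97 + 10.5 = 36.72 m.
Σ(b_i/K_i) = 5.95/0.107 + 13.3/25.5 + 6.97/0.624 + 10.5/2.81e-06 = 3.737e+06 d.
K_eq = L / Σ(b_i/K_i) = 36.72 / 3.737e+06 = 9.827e-06 m/day.
Q = K_eq · A · (Δh/L) = 9.827e-06 × 1210 × (20.4/36.72) = 0.006606 m³/day.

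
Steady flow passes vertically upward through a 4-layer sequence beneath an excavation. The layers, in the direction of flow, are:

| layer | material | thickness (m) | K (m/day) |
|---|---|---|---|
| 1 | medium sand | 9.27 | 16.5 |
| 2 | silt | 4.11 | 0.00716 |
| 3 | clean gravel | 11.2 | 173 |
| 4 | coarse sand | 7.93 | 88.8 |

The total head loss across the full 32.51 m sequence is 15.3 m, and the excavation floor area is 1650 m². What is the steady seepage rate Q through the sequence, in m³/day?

Flow is perpendicular to layering, so the layers act in series and the equivalent K is the thickness-weighted harmonic mean.
Total thickness L = 9.27 + 4.11 + 11.2 + 7.93 = 32.51 m.
Σ(b_i/K_i) = 9.27/16.5 + 4.11/0.00716 + 11.2/173 + 7.93/88.8 = 574.7 d.
K_eq = L / Σ(b_i/K_i) = 32.51 / 574.7 = 0.05656 m/day.
Q = K_eq · A · (Δh/L) = 0.05656 × 1650 × (15.3/32.51) = 43.92 m³/day.

43.9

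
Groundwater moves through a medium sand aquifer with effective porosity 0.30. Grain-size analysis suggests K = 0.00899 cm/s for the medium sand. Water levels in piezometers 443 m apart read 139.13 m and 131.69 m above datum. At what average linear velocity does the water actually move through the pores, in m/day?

Convert K: 0.00899 cm/s × 864 = 7.767 m/day.
Hydraulic gradient i = (139.13 − 131.69) / 443 = 7.44 / 443 = 0.01679.
Darcy flux q = K · i = 7.767 × 0.01679 = 0.1304 m/day.
Seepage velocity v = q / n_e = 0.1304 / 0.30 = 0.4348 m/day.

0.435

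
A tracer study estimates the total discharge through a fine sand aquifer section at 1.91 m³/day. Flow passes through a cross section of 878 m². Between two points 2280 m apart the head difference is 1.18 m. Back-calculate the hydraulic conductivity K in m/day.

Hydraulic gradient i = Δh / L = 1.18 / 2280 = 0.0005175.
From Q = K·A·i, K = Q / (A·i) = 1.91 / (878.0 × 0.0005175) = 4.203 m/day.

4.20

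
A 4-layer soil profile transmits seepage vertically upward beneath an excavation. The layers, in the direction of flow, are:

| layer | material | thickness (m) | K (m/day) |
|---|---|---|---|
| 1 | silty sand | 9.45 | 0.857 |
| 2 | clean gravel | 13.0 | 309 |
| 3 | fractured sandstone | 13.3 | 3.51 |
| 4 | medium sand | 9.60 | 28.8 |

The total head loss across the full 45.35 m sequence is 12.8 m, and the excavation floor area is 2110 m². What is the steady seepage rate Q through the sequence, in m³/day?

Flow is perpendicular to layering, so the layers act in series and the equivalent K is the thickness-weighted harmonic mean.
Total thickness L = 9.45 + 13.0 + 13.3 + 9.60 = 45.35 m.
Σ(b_i/K_i) = 9.45/0.857 + 13.0/309 + 13.3/3.51 + 9.60/28.8 = 15.19 d.
K_eq = L / Σ(b_i/K_i) = 45.35 / 15.19 = 2.985 m/day.
Q = K_eq · A · (Δh/L) = 2.985 × 2110 × (12.8/45.35) = 1778 m³/day.

1780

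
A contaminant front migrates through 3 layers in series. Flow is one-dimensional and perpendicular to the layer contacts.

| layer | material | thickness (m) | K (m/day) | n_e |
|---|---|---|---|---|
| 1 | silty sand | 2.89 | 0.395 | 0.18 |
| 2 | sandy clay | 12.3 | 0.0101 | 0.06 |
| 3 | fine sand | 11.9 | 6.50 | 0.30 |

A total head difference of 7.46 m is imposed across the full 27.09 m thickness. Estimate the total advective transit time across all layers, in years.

2.17

With flow normal to the layers, continuity requires the same specific discharge q through every layer.
Σ(b_i/K_i) = 2.89/0.395 + 12.3/0.0101 + 11.9/6.50 = 1227 d.
q = Δh / Σ(b_i/K_i) = 7.46 / 1227 = 0.006080 m/day.
In each layer the seepage velocity is v_i = q/n_i, so the layer transit time is t_i = b_i·n_i / q:
  layer 1 (silty sand): t_1 = 2.89 × 0.18 / 0.006080 = 85.56 d
  layer 2 (sandy clay): t_2 = 12.3 × 0.06 / 0.006080 = 121.4 d
  layer 3 (fine sand): t_3 = 11.9 × 0.30 / 0.006080 = 587.2 d
Total t = Σ t_i = 794.1 days = 2.174 years.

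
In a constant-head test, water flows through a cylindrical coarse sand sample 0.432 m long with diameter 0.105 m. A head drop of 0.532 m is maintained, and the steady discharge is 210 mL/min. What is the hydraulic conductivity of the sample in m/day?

Cross-sectional area A = π·(d/2)² = π × (0.105/2)² = 0.008659 m².
Convert discharge: 210 mL/min = 3.500e-06 m³/s.
Darcy's law rearranged: K = Q·L / (A·Δh) = 3.500e-06 × 0.432 / (0.008659 × 0.532) = 0.0003282 m/s = 28.36 m/day.

28.4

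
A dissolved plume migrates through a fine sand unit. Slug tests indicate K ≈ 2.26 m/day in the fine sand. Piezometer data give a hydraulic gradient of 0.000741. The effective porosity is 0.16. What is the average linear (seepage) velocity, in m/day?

0.0105

Hydraulic gradient i = 0.000741.
Darcy flux q = K · i = 2.260 × 0.0007410 = 0.001675 m/day.
Seepage velocity v = q / n_e = 0.001675 / 0.16 = 0.01047 m/day.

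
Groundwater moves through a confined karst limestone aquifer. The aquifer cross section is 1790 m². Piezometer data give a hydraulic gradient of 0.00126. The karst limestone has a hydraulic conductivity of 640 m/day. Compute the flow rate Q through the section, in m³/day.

1440

Hydraulic gradient i = 0.00126.
Darcy's law: Q = K · A · i = 640.0 × 1790 × 0.001260 = 1443 m³/day.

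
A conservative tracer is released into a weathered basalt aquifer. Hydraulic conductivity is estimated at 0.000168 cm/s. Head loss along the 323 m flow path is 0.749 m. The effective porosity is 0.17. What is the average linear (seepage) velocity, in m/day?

0.00198

Convert K: 0.000168 cm/s × 864 = 0.1452 m/day.
Hydraulic gradient i = Δh / L = 0.749 / 323 = 0.002319.
Darcy flux q = K · i = 0.1452 × 0.002319 = 0.0003366 m/day.
Seepage velocity v = q / n_e = 0.0003366 / 0.17 = 0.001980 m/day.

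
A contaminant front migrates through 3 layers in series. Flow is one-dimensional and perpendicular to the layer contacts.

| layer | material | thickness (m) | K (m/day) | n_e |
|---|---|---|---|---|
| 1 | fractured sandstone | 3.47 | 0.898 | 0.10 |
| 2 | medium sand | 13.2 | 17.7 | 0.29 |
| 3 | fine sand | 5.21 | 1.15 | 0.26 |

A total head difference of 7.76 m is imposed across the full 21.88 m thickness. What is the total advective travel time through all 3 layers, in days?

With flow normal to the layers, continuity requires the same specific discharge q through every layer.
Σ(b_i/K_i) = 3.47/0.898 + 13.2/17.7 + 5.21/1.15 = 9.140 d.
q = Δh / Σ(b_i/K_i) = 7.76 / 9.140 = 0.8490 m/day.
In each layer the seepage velocity is v_i = q/n_i, so the layer transit time is t_i = b_i·n_i / q:
  layer 1 (fractured sandstone): t_1 = 3.47 × 0.10 / 0.8490 = 0.4087 d
  layer 2 (medium sand): t_2 = 13.2 × 0.29 / 0.8490 = 4.509 d
  layer 3 (fine sand): t_3 = 5.21 × 0.26 / 0.8490 = 1.596 d
Total t = Σ t_i = 6.513 days.

6.51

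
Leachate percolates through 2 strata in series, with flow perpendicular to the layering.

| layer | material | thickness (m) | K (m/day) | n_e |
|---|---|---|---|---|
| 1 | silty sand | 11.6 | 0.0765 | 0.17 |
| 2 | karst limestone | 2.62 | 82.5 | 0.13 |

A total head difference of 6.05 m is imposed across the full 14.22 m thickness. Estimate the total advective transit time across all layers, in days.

58.0

With flow normal to the layers, continuity requires the same specific discharge q through every layer.
Σ(b_i/K_i) = 11.6/0.0765 + 2.62/82.5 = 151.7 d.
q = Δh / Σ(b_i/K_i) = 6.05 / 151.7 = 0.03989 m/day.
In each layer the seepage velocity is v_i = q/n_i, so the layer transit time is t_i = b_i·n_i / q:
  layer 1 (silty sand): t_1 = 11.6 × 0.17 / 0.03989 = 49.44 d
  layer 2 (karst limestone): t_2 = 2.62 × 0.13 / 0.03989 = 8.538 d
Total t = Σ t_i = 57.97 days.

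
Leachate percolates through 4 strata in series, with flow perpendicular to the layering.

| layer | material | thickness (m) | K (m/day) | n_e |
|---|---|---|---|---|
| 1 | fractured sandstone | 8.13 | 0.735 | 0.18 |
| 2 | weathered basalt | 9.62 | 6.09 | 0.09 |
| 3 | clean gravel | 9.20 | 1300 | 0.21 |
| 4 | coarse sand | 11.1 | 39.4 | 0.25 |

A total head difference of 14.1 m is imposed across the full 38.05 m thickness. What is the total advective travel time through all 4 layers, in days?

With flow normal to the layers, continuity requires the same specific discharge q through every layer.
Σ(b_i/K_i) = 8.13/0.735 + 9.62/6.09 + 9.20/1300 + 11.1/39.4 = 12.93 d.
q = Δh / Σ(b_i/K_i) = 14.1 / 12.93 = 1.091 m/day.
In each layer the seepage velocity is v_i = q/n_i, so the layer transit time is t_i = b_i·n_i / q:
  layer 1 (fractured sandstone): t_1 = 8.13 × 0.18 / 1.091 = 1.342 d
  layer 2 (weathered basalt): t_2 = 9.62 × 0.09 / 1.091 = 0.7939 d
  layer 3 (clean gravel): t_3 = 9.20 × 0.21 / 1.091 = 1.772 d
  layer 4 (coarse sand): t_4 = 11.1 × 0.25 / 1.091 = 2.545 d
Total t = Σ t_i = 6.452 days.

6.45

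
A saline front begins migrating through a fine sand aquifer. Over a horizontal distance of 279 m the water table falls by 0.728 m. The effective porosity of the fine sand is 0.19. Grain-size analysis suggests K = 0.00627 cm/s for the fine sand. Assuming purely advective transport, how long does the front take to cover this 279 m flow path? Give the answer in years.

10.3

Convert K: 0.00627 cm/s × 864 = 5.417 m/day.
Hydraulic gradient i = Δh / L = 0.728 / 279 = 0.002609.
Darcy flux q = K · i = 5.417 × 0.002609 = 0.01414 m/day.
Seepage velocity v = q / n_e = 0.01414 / 0.19 = 0.07440 m/day.
Travel time t = L / v = 279 / 0.07440 = 3750 days = 10.27 years.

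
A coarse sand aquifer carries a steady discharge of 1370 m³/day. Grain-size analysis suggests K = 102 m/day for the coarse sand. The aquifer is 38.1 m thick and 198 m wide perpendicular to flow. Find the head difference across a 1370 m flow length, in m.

2.44

Cross-sectional area A = 198 × 38.1 = 7544 m².
From Q = K·A·i, i = Q / (K·A) = 1370 / (102.0 × 7544) = 0.001780.
Head loss Δh = i · L = 0.001780 × 1370 = 2.439 m.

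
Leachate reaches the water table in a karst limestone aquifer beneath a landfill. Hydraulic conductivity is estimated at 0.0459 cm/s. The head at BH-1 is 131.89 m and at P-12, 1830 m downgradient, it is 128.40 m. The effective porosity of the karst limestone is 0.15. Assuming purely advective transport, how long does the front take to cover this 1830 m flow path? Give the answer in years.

9.94

Convert K: 0.0459 cm/s × 864 = 39.66 m/day.
Hydraulic gradient i = (131.89 − 128.40) / 1830 = 3.49 / 1830 = 0.001907.
Darcy flux q = K · i = 39.66 × 0.001907 = 0.07563 m/day.
Seepage velocity v = q / n_e = 0.07563 / 0.15 = 0.5042 m/day.
Travel time t = L / v = 1830 / 0.5042 = 3629 days = 9.937 years.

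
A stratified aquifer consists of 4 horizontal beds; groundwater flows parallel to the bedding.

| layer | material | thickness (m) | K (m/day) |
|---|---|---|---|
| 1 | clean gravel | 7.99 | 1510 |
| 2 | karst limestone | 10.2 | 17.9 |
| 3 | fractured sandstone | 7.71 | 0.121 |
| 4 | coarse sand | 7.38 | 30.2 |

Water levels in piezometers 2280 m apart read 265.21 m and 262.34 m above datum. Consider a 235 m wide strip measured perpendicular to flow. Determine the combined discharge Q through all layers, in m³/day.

Flow is parallel to layering, so each bed carries its own Darcy discharge and the transmissivities add.
Σ(K_i·b_i) = 1510×7.99 + 17.9×10.2 + 0.121×7.71 + 30.2×7.38 = 12471 m²/day.
Hydraulic gradient i = (265.21 − 262.34) / 2280 = 2.87 / 2280 = 0.001259.
Q = Σ(K_i·b_i) · W · i = 12471 × 235 × 0.001259 = 3689 m³/day.

3690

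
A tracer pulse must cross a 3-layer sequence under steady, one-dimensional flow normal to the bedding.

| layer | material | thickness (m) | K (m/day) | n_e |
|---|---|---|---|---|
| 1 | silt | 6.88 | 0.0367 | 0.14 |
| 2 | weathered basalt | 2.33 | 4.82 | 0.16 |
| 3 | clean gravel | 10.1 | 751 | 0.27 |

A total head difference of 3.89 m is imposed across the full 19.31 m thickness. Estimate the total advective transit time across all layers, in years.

With flow normal to the layers, continuity requires the same specific discharge q through every layer.
Σ(b_i/K_i) = 6.88/0.0367 + 2.33/4.82 + 10.1/751 = 188.0 d.
q = Δh / Σ(b_i/K_i) = 3.89 / 188.0 = 0.02070 m/day.
In each layer the seepage velocity is v_i = q/n_i, so the layer transit time is t_i = b_i·n_i / q:
  layer 1 (silt): t_1 = 6.88 × 0.14 / 0.02070 = 46.54 d
  layer 2 (weathered basalt): t_2 = 2.33 × 0.16 / 0.02070 = 18.01 d
  layer 3 (clean gravel): t_3 = 10.1 × 0.27 / 0.02070 = 131.8 d
Total t = Σ t_i = 196.3 days = 0.5375 years.

0.538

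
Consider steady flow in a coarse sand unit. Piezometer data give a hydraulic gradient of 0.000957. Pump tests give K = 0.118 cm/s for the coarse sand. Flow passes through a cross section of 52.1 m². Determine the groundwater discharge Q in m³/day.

Convert K: 0.118 cm/s × 864 = 102.0 m/day.
Hydraulic gradient i = 0.000957.
Darcy's law: Q = K · A · i = 102.0 × 52.10 × 0.0009570 = 5.083 m³/day.

5.08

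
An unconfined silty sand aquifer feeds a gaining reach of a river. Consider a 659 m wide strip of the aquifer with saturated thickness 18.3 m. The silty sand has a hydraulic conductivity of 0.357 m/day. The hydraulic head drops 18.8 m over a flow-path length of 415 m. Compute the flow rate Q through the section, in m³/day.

195

Cross-sectional area A = 659 × 18.3 = 12060 m².
Hydraulic gradient i = Δh / L = 18.8 / 415 = 0.04530.
Darcy's law: Q = K · A · i = 0.3570 × 12060 × 0.04530 = 195.0 m³/day.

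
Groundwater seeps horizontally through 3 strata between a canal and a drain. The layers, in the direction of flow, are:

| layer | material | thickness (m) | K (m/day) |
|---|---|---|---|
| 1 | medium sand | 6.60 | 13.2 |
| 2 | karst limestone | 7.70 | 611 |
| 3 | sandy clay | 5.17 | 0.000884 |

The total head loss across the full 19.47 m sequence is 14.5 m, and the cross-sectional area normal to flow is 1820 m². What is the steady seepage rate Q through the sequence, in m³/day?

Flow is perpendicular to layering, so the layers act in series and the equivalent K is the thickness-weighted harmonic mean.
Total thickness L = 6.60 + 7.70 + 5.17 = 19.47 m.
Σ(b_i/K_i) = 6.60/13.2 + 7.70/611 + 5.17/0.000884 = 5849 d.
K_eq = L / Σ(b_i/K_i) = 19.47 / 5849 = 0.003329 m/day.
Q = K_eq · A · (Δh/L) = 0.003329 × 1820 × (14.5/19.47) = 4.512 m³/day.

4.51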